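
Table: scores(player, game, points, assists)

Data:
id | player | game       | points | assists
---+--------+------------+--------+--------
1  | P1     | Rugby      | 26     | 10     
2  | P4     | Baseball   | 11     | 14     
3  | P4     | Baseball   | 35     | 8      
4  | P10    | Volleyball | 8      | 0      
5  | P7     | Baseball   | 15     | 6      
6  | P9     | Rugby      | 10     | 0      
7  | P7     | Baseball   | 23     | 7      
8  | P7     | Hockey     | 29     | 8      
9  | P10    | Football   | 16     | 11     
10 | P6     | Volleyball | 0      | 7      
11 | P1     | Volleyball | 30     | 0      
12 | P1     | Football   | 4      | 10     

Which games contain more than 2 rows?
SELECT game, COUNT(*) as cnt
FROM scores
GROUP BY game
HAVING COUNT(*) > 2

Result:
  Baseball: 4
  Volleyball: 3

Note: HAVING filters groups after aggregation, WHERE filters rows before.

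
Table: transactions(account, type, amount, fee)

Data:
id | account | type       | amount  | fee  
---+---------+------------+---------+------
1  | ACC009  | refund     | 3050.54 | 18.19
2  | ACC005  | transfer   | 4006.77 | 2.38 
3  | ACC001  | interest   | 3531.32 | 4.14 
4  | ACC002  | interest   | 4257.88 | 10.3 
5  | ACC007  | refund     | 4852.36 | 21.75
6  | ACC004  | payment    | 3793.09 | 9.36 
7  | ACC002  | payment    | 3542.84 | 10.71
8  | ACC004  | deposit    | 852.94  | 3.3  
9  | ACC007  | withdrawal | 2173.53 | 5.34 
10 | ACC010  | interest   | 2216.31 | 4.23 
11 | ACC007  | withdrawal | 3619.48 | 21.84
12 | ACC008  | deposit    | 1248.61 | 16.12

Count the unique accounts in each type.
SELECT type, COUNT(DISTINCT account)
FROM transactions
GROUP BY type

Result:
  deposit: 2 distinct
  interest: 3 distinct
  payment: 2 distinct
  refund: 2 distinct
  transfer: 1 distinct
  withdrawal: 1 distinct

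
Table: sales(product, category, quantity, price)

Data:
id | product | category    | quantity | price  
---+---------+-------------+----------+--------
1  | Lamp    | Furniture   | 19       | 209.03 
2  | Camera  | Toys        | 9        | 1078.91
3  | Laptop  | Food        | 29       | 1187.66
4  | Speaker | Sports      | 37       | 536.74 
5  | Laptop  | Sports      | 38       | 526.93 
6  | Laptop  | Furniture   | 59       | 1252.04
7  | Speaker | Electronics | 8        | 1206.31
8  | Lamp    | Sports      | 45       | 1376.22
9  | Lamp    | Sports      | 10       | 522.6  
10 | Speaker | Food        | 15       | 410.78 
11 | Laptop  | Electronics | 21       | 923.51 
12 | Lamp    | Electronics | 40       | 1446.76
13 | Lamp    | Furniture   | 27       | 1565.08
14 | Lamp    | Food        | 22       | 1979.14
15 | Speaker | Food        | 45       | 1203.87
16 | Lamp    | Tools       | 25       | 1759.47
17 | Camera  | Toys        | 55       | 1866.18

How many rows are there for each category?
SELECT category, COUNT(*) as count
FROM sales
GROUP BY category

Result:
  Electronics: 3
  Food: 4
  Furniture: 3
  Sports: 4
  Tools: 1
  Toys: 2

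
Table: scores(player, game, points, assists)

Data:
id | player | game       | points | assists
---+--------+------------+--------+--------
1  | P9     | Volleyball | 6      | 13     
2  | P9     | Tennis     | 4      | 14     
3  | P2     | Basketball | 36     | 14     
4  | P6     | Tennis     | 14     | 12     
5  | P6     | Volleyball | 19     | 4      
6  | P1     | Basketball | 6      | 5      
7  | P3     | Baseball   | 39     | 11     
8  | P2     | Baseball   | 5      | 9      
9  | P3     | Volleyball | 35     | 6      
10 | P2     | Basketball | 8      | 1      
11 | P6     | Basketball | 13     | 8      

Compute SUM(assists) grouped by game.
SELECT game, SUM(assists) as result
FROM scores
GROUP BY game

Result:
  Baseball: 20
  Basketball: 28
  Tennis: 26
  Volleyball: 23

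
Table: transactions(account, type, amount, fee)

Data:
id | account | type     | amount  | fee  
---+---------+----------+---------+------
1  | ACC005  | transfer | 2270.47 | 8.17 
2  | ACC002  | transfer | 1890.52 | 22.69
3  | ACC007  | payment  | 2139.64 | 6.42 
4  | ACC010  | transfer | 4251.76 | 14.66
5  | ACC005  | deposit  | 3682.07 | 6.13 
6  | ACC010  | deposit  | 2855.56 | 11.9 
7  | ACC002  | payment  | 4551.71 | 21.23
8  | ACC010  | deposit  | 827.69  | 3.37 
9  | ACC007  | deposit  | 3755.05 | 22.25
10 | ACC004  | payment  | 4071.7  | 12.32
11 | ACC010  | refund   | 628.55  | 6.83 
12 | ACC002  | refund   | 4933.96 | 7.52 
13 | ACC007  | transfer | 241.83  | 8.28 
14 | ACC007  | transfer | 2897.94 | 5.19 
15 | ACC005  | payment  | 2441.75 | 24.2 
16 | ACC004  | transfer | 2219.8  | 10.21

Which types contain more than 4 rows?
SELECT type, COUNT(*) as cnt
FROM transactions
GROUP BY type
HAVING COUNT(*) > 4

Result:
  transfer: 6

Note: HAVING filters groups after aggregation, WHERE filters rows before.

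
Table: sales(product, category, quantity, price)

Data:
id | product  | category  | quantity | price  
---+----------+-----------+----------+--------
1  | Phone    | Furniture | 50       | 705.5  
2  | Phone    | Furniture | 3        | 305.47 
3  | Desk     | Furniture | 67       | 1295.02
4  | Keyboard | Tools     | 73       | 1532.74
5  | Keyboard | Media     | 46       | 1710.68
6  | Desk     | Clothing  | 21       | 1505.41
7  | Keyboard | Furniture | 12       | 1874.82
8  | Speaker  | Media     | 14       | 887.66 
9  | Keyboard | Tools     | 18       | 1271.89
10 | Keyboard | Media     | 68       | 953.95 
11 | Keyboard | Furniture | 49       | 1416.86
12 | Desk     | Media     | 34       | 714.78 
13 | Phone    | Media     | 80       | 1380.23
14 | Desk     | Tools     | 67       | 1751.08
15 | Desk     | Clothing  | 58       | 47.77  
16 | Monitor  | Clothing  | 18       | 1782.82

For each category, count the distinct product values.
SELECT category, COUNT(DISTINCT product)
FROM sales
GROUP BY category

Result:
  Clothing: 2 distinct
  Furniture: 3 distinct
  Media: 4 distinct
  Tools: 2 distinct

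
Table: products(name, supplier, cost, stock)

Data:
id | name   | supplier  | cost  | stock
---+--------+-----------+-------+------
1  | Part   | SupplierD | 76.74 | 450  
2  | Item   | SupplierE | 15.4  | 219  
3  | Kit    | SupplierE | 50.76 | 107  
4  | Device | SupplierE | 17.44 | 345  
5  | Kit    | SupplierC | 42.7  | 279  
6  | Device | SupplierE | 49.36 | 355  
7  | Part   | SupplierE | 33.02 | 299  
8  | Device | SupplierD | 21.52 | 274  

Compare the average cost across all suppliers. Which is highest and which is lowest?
SELECT supplier, AVG(cost)
FROM products
GROUP BY supplier
ORDER BY AVG(cost)

All groups:
  SupplierE: 33.20
  SupplierC: 42.70
  SupplierD: 49.13

Highest: SupplierD (49.13)
Lowest: SupplierE (33.20)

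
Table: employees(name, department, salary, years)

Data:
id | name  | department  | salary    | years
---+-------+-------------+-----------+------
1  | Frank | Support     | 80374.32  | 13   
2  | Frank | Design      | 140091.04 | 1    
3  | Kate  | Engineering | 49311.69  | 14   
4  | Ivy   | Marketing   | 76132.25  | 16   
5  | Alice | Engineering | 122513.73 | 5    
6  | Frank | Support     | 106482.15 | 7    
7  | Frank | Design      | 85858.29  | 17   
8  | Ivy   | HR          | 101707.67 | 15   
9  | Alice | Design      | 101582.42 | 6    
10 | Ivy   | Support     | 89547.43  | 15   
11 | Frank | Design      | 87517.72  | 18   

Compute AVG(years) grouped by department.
SELECT department, AVG(years) as result
FROM employees
GROUP BY department

Result:
  Design: 10.50
  Engineering: 9.50
  HR: 15.00
  Marketing: 16.00
  Support: 11.67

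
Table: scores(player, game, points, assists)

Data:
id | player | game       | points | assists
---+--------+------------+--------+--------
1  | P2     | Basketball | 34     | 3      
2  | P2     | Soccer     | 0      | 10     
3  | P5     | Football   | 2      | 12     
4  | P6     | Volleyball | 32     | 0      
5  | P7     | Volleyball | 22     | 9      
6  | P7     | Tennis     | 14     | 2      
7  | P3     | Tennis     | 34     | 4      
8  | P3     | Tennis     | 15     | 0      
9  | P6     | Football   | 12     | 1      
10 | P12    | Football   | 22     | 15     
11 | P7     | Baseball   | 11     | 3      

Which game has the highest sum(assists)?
SELECT game, SUM(assists) as val
FROM scores
GROUP BY game
ORDER BY val DESC
LIMIT 1

Result: Football with sum(assists) = 28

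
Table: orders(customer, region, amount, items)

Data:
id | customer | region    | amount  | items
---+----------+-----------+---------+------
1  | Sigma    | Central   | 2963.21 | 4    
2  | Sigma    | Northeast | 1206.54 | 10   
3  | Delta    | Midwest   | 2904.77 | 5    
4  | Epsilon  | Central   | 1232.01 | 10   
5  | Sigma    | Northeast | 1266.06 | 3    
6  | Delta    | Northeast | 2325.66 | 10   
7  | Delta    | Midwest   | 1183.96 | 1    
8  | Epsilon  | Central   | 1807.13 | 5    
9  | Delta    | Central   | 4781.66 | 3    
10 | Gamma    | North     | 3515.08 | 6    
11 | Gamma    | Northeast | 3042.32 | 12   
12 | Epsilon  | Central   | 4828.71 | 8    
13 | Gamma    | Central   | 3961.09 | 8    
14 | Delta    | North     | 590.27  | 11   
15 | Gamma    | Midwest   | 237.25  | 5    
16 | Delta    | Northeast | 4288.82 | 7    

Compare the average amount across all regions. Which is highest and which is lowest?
SELECT region, AVG(amount)
FROM orders
GROUP BY region
ORDER BY AVG(amount)

All groups:
  Midwest: 1441.99
  North: 2052.68
  Northeast: 2425.88
  Central: 3262.30

Highest: Central (3262.30)
Lowest: Midwest (1441.99)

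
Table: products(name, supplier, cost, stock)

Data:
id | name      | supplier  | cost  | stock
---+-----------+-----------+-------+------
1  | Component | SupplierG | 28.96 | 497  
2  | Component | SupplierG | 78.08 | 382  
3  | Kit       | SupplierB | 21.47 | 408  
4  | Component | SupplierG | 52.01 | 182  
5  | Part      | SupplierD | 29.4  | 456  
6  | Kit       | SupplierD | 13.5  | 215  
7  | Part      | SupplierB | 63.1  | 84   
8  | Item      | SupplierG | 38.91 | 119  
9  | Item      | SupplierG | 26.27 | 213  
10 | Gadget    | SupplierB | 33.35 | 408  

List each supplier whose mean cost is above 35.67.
SELECT supplier, AVG(cost)
FROM products
GROUP BY supplier
HAVING AVG(cost) > 35.67

Result:
  SupplierB: avg=39.31
  SupplierG: avg=44.85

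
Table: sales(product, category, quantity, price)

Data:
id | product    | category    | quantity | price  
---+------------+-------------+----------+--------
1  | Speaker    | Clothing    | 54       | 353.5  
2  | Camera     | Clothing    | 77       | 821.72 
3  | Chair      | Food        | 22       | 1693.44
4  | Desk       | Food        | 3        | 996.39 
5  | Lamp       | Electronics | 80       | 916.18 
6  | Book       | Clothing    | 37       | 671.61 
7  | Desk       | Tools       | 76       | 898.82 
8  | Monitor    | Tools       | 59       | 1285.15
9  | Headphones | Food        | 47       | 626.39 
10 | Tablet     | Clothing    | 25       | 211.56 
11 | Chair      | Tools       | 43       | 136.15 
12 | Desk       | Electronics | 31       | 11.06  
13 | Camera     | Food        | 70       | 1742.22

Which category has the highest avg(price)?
SELECT category, AVG(price) as val
FROM sales
GROUP BY category
ORDER BY val DESC
LIMIT 1

Result: Food with avg(price) = 1264.61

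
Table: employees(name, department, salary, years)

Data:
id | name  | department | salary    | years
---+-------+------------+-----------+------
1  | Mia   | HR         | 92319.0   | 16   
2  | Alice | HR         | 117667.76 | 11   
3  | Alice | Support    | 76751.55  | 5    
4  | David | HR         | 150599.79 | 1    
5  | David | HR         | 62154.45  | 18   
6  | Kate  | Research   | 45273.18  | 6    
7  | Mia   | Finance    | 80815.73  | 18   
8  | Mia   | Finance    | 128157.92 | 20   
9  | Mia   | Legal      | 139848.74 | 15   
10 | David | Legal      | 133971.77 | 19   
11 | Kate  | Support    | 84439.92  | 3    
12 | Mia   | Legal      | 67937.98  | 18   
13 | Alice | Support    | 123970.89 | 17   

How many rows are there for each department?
SELECT department, COUNT(*) as count
FROM employees
GROUP BY department

Result:
  Finance: 2
  HR: 4
  Legal: 3
  Research: 1
  Support: 3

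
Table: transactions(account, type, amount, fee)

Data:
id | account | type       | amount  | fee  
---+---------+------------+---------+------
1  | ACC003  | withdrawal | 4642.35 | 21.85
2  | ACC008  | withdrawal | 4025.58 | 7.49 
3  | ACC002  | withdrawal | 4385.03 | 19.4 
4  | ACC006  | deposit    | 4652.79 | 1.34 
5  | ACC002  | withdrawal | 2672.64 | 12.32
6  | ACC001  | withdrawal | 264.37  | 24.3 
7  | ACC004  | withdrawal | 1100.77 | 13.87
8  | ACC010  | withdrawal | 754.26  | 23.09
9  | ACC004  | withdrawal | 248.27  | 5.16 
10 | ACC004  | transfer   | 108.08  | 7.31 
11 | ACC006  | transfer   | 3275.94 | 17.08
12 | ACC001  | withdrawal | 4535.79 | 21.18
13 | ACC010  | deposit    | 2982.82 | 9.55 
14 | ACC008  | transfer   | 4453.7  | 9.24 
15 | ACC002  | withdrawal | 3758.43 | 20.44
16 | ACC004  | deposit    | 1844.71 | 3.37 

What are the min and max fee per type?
SELECT type, MIN(fee), MAX(fee)
FROM transactions
GROUP BY type

Result:
  deposit: min=1.34, max=9.55
  transfer: min=7.31, max=17.08
  withdrawal: min=5.16, max=24.30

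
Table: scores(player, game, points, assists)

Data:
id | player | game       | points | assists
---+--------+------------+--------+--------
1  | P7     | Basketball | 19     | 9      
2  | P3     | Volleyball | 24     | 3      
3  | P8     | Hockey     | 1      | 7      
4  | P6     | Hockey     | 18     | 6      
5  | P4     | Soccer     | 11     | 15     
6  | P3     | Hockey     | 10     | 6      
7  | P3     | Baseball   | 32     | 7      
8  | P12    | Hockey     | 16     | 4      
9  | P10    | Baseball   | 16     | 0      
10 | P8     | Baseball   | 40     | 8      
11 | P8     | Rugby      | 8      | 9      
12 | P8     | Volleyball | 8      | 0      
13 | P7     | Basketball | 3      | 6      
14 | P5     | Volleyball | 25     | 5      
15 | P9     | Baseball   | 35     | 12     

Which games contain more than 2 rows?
SELECT game, COUNT(*) as cnt
FROM scores
GROUP BY game
HAVING COUNT(*) > 2

Result:
  Baseball: 4
  Hockey: 4
  Volleyball: 3

Note: HAVING filters groups after aggregation, WHERE filters rows before.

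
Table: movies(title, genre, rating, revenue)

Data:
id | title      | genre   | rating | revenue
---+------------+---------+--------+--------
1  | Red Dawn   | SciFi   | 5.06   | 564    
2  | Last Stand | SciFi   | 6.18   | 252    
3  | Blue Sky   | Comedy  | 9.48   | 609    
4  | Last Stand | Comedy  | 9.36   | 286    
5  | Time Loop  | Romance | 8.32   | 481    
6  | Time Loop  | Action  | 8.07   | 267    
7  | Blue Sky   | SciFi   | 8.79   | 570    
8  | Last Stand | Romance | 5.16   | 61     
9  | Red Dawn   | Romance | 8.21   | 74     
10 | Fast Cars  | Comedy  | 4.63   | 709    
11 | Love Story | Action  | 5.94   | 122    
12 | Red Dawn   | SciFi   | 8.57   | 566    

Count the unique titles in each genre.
SELECT genre, COUNT(DISTINCT title)
FROM movies
GROUP BY genre

Result:
  Action: 2 distinct
  Comedy: 3 distinct
  Romance: 3 distinct
  SciFi: 3 distinct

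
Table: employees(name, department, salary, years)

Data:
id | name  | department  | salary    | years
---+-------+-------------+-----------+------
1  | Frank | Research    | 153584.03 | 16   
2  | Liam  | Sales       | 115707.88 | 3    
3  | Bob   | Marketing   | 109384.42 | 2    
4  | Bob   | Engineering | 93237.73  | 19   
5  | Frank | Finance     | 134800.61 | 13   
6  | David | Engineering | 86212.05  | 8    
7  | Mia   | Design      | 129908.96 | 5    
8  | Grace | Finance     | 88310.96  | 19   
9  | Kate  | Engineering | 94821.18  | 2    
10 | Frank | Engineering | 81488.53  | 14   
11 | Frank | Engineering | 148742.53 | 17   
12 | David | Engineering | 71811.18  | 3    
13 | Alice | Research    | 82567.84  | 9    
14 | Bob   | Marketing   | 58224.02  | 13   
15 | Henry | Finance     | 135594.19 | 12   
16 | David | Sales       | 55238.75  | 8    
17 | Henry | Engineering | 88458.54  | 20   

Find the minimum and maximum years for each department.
SELECT department, MIN(years), MAX(years)
FROM employees
GROUP BY department

Result:
  Design: min=5, max=5
  Engineering: min=2, max=20
  Finance: min=12, max=19
  Marketing: min=2, max=13
  Research: min=9, max=16
  Sales: min=3, max=8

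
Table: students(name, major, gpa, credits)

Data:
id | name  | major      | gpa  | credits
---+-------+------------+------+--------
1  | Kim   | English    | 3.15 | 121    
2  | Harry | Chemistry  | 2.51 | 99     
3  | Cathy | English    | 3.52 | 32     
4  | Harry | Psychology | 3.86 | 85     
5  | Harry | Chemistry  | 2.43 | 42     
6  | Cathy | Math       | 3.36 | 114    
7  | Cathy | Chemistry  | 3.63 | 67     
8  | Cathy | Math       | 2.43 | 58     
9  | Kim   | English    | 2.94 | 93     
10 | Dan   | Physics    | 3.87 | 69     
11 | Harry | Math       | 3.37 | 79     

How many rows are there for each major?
SELECT major, COUNT(*) as count
FROM students
GROUP BY major

Result:
  Chemistry: 3
  English: 3
  Math: 3
  Physics: 1
  Psychology: 1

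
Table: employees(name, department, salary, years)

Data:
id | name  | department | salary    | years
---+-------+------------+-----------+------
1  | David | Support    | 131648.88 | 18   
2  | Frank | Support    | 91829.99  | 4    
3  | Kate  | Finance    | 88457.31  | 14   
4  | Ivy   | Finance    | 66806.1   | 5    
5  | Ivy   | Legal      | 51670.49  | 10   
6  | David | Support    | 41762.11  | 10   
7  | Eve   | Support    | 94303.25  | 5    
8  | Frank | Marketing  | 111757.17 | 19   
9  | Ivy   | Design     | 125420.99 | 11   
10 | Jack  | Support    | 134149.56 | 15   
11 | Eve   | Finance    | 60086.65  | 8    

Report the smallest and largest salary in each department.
SELECT department, MIN(salary), MAX(salary)
FROM employees
GROUP BY department

Result:
  Design: min=125420.99, max=125420.99
  Finance: min=60086.65, max=88457.31
  Legal: min=51670.49, max=51670.49
  Marketing: min=111757.17, max=111757.17
  Support: min=41762.11, max=134149.56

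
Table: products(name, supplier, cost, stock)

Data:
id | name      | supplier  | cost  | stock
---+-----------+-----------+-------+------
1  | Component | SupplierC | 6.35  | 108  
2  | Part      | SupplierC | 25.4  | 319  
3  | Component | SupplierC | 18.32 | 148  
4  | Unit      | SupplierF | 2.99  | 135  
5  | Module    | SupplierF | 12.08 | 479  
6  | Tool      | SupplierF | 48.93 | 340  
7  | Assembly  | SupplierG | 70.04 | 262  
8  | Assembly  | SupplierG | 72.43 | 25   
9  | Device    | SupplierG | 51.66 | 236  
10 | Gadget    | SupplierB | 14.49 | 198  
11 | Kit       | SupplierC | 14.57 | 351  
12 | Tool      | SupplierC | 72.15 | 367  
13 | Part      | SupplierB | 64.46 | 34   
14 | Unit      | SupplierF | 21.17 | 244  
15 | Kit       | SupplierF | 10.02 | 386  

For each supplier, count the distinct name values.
SELECT supplier, COUNT(DISTINCT name)
FROM products
GROUP BY supplier

Result:
  SupplierB: 2 distinct
  SupplierC: 4 distinct
  SupplierF: 4 distinct
  SupplierG: 2 distinct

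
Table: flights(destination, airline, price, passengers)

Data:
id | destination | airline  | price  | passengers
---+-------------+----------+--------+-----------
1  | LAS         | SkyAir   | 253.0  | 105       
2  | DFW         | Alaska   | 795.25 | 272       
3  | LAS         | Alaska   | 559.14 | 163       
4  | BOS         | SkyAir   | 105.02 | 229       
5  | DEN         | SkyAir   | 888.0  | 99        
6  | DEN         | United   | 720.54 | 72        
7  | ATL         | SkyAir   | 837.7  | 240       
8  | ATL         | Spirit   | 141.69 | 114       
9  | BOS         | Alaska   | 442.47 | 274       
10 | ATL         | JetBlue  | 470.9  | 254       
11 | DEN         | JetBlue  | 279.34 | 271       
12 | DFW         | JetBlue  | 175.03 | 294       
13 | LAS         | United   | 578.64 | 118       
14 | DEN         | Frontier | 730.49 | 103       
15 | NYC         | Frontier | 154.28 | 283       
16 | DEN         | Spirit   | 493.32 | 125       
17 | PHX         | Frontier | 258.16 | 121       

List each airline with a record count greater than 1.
SELECT airline, COUNT(*) as cnt
FROM flights
GROUP BY airline
HAVING COUNT(*) > 1

Result:
  Alaska: 3
  Frontier: 3
  JetBlue: 3
  SkyAir: 4
  Spirit: 2
  United: 2

Note: HAVING filters groups after aggregation, WHERE filters rows before.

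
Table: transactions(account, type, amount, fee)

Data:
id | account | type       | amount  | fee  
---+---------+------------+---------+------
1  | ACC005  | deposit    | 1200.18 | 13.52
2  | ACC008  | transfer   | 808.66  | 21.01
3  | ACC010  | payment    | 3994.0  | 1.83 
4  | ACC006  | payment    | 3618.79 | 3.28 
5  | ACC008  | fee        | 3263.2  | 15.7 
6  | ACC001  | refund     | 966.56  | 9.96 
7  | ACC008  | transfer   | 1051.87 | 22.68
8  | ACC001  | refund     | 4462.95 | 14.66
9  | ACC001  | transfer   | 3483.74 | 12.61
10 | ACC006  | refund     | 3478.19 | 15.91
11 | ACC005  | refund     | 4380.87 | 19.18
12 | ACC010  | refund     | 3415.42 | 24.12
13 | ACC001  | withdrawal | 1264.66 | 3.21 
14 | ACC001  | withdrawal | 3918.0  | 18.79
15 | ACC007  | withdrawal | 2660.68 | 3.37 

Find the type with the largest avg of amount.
SELECT type, AVG(amount) as val
FROM transactions
GROUP BY type
ORDER BY val DESC
LIMIT 1

Result: payment with avg(amount) = 3806.40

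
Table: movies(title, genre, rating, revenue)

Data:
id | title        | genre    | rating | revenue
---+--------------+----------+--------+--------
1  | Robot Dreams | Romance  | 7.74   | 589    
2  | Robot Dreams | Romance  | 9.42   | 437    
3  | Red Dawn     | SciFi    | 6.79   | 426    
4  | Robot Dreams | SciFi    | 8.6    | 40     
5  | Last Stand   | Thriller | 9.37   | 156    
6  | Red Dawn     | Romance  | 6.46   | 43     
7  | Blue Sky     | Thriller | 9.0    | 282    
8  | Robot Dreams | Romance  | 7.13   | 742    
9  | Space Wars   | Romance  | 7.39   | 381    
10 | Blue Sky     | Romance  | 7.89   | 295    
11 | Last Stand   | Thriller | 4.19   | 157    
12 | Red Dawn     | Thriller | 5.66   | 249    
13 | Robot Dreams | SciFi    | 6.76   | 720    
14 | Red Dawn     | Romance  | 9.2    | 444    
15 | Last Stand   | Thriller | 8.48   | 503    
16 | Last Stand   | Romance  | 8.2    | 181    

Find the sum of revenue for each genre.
SELECT genre, SUM(revenue) as result
FROM movies
GROUP BY genre

Result:
  Romance: 3112
  SciFi: 1186
  Thriller: 1347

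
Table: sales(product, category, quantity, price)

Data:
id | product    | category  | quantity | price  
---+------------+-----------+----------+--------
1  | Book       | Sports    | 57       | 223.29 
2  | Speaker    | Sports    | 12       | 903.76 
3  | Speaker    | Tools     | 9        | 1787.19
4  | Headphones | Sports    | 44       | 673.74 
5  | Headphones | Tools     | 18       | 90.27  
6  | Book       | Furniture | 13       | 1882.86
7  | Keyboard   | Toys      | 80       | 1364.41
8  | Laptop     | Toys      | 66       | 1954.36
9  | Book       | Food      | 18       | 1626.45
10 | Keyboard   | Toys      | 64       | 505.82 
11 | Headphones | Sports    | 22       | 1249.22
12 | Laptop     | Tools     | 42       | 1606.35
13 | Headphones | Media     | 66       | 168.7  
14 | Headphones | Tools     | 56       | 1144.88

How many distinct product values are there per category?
SELECT category, COUNT(DISTINCT product)
FROM sales
GROUP BY category

Result:
  Food: 1 distinct
  Furniture: 1 distinct
  Media: 1 distinct
  Sports: 3 distinct
  Tools: 3 distinct
  Toys: 2 distinct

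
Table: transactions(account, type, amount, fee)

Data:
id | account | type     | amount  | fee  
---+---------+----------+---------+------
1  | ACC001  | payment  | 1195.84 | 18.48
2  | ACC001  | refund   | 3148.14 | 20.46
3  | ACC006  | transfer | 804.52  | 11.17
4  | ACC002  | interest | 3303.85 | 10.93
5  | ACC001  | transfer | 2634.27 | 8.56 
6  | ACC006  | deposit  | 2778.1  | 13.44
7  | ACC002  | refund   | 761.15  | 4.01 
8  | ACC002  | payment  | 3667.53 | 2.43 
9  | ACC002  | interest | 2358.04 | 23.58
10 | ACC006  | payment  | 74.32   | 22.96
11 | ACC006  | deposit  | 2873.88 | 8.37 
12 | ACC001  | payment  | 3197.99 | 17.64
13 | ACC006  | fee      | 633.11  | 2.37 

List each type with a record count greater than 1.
SELECT type, COUNT(*) as cnt
FROM transactions
GROUP BY type
HAVING COUNT(*) > 1

Result:
  deposit: 2
  interest: 2
  payment: 4
  refund: 2
  transfer: 2

Note: HAVING filters groups after aggregation, WHERE filters rows before.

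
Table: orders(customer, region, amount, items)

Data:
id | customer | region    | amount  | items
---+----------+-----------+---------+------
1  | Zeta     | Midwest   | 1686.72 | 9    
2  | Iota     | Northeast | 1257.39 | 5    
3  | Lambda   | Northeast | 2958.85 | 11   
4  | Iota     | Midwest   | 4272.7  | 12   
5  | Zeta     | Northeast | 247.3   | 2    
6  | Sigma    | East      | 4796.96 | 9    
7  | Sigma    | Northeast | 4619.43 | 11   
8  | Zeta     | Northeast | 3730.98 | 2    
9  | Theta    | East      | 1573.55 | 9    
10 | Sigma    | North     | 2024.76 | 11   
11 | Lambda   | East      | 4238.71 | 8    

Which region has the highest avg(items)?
SELECT region, AVG(items) as val
FROM orders
GROUP BY region
ORDER BY val DESC
LIMIT 1

Result: North with avg(items) = 11.00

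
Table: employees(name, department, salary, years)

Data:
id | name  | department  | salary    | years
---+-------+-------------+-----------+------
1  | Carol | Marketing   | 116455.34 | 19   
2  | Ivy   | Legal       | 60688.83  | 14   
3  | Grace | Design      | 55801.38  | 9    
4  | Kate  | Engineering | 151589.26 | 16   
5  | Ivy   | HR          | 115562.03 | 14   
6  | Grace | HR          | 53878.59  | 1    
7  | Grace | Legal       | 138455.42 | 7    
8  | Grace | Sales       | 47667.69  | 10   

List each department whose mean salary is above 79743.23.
SELECT department, AVG(salary)
FROM employees
GROUP BY department
HAVING AVG(salary) > 79743.23

Result:
  Engineering: avg=151589.26
  HR: avg=84720.31
  Legal: avg=99572.13
  Marketing: avg=116455.34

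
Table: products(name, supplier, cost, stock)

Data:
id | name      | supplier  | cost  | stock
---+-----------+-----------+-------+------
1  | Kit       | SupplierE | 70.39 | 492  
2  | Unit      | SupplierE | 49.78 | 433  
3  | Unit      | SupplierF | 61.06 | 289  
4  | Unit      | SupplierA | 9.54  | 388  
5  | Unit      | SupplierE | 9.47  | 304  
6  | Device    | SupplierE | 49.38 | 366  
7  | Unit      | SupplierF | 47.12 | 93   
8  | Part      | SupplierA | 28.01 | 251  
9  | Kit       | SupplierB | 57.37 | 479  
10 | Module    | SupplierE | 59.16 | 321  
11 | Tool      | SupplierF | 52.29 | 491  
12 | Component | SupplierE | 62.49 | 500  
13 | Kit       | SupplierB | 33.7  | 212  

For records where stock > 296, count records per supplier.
SELECT supplier, COUNT(*)
FROM products
WHERE stock > 296
GROUP BY supplier

Note: WHERE filters rows before grouping.

Result:
  SupplierA: 1
  SupplierB: 1
  SupplierE: 6
  SupplierF: 1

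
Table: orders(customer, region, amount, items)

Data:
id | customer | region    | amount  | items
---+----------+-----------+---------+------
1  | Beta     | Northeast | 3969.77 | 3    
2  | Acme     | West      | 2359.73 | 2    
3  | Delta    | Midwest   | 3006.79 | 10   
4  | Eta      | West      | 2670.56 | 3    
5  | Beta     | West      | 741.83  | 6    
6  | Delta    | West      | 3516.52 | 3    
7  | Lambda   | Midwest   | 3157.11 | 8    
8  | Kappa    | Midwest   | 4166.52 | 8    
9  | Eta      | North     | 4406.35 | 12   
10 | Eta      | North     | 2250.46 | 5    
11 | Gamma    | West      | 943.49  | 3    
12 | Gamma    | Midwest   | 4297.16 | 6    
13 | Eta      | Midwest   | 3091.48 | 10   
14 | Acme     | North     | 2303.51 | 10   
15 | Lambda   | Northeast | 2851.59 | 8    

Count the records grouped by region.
SELECT region, COUNT(*) as count
FROM orders
GROUP BY region

Result:
  Midwest: 5
  North: 3
  Northeast: 2
  West: 5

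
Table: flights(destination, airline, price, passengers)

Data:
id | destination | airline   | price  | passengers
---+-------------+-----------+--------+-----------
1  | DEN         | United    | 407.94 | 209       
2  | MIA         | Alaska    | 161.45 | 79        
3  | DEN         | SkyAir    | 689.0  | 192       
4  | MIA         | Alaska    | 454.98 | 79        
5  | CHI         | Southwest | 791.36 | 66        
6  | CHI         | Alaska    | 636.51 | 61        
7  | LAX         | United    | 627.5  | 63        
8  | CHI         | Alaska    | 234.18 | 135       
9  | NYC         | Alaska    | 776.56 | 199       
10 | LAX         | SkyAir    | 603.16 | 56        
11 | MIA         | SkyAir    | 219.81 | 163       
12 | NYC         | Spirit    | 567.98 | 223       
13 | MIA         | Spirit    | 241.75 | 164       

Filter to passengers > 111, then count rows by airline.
SELECT airline, COUNT(*)
FROM flights
WHERE passengers > 111
GROUP BY airline

Note: WHERE filters rows before grouping.

Result:
  Alaska: 2
  SkyAir: 2
  Spirit: 2
  United: 1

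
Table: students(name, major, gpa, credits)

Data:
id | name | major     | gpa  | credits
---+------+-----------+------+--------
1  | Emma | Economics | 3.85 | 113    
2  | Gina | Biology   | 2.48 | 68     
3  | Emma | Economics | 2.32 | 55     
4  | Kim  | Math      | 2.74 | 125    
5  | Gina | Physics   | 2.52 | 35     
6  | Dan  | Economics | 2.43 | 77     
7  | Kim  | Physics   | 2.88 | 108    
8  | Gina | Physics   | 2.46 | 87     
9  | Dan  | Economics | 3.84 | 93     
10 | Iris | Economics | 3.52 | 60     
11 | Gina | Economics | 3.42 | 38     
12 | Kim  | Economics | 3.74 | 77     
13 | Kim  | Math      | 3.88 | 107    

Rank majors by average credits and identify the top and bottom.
SELECT major, AVG(credits)
FROM students
GROUP BY major
ORDER BY AVG(credits)

All groups:
  Biology: 68.00
  Economics: 73.29
  Physics: 76.67
  Math: 116.00

Highest: Math (116.00)
Lowest: Biology (68.00)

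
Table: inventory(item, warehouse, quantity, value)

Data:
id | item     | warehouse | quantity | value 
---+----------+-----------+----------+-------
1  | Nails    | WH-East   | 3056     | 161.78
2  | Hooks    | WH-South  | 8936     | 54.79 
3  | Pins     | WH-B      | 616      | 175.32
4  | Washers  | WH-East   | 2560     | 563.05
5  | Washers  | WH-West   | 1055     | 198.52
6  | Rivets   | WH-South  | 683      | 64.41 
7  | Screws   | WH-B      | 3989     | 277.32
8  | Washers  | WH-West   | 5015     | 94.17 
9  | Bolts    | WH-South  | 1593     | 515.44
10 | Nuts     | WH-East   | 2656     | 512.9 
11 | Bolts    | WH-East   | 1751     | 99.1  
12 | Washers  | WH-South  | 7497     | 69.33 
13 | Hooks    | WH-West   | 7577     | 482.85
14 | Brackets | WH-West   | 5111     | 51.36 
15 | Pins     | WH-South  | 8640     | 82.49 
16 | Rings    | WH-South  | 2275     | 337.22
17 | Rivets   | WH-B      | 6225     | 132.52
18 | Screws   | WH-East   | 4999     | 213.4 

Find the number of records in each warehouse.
SELECT warehouse, COUNT(*) as count
FROM inventory
GROUP BY warehouse

Result:
  WH-B: 3
  WH-East: 5
  WH-South: 6
  WH-West: 4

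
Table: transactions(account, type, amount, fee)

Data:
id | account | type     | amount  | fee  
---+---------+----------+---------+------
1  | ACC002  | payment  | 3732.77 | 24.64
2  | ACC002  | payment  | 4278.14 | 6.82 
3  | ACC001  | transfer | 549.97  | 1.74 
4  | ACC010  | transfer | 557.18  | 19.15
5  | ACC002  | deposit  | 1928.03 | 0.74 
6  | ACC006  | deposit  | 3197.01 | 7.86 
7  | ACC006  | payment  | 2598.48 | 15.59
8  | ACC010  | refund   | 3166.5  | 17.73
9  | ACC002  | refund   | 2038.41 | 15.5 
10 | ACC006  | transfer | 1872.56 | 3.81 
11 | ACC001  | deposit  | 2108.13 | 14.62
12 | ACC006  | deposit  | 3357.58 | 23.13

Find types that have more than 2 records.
SELECT type, COUNT(*) as cnt
FROM transactions
GROUP BY type
HAVING COUNT(*) > 2

Result:
  deposit: 4
  payment: 3
  transfer: 3

Note: HAVING filters groups after aggregation, WHERE filters rows before.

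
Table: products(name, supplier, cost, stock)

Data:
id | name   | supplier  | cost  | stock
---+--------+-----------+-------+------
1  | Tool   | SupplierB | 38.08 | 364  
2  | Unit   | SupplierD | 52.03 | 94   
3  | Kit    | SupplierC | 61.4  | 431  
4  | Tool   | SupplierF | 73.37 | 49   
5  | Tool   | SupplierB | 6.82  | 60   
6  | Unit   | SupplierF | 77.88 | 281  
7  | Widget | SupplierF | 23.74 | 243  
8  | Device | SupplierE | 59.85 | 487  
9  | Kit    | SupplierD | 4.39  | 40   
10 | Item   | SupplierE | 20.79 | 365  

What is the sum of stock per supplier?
SELECT supplier, SUM(stock) as result
FROM products
GROUP BY supplier

Result:
  SupplierB: 424
  SupplierC: 431
  SupplierD: 134
  SupplierE: 852
  SupplierF: 573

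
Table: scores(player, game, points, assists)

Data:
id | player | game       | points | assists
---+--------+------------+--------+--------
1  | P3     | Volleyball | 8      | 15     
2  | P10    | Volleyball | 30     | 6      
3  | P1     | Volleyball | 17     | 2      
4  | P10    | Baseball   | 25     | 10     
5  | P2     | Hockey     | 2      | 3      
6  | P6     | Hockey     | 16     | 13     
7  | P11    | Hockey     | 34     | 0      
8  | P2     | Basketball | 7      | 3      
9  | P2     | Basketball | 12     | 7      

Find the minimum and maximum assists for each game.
SELECT game, MIN(assists), MAX(assists)
FROM scores
GROUP BY game

Result:
  Baseball: min=10, max=10
  Basketball: min=3, max=7
  Hockey: min=0, max=13
  Volleyball: min=2, max=15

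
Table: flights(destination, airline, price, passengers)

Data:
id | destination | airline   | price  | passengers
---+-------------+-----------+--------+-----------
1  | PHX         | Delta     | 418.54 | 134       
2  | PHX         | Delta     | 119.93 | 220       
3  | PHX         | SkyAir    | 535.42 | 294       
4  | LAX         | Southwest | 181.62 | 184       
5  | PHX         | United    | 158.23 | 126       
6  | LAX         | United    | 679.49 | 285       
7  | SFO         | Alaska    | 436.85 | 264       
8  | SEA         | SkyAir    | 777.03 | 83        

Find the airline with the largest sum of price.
SELECT airline, SUM(price) as val
FROM flights
GROUP BY airline
ORDER BY val DESC
LIMIT 1

Result: SkyAir with sum(price) = 1312.45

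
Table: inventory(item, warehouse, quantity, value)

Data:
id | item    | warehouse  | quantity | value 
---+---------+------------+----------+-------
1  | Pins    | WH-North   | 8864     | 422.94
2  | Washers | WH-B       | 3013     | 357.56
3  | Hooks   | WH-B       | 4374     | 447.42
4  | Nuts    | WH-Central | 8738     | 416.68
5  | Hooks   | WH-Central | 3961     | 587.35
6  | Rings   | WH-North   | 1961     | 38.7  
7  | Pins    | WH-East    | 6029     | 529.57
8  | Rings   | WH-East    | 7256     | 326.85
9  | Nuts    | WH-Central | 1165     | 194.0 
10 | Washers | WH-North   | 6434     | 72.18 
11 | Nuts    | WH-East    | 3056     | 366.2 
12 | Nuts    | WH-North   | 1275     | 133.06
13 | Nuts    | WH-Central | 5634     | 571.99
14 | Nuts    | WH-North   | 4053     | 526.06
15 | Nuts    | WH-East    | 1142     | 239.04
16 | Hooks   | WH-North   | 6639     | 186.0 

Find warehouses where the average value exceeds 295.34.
SELECT warehouse, AVG(value)
FROM inventory
GROUP BY warehouse
HAVING AVG(value) > 295.34

Result:
  WH-B: avg=402.49
  WH-Central: avg=442.51
  WH-East: avg=365.42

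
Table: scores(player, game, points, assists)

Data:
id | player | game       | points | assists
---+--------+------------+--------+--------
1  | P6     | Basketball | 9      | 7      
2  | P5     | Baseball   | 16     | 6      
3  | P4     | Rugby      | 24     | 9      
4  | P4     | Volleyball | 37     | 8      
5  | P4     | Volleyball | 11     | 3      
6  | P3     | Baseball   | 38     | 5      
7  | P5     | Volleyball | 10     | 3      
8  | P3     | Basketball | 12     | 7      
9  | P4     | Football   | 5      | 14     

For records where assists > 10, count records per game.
SELECT game, COUNT(*)
FROM scores
WHERE assists > 10
GROUP BY game

Note: WHERE filters rows before grouping.

Result:
  Football: 1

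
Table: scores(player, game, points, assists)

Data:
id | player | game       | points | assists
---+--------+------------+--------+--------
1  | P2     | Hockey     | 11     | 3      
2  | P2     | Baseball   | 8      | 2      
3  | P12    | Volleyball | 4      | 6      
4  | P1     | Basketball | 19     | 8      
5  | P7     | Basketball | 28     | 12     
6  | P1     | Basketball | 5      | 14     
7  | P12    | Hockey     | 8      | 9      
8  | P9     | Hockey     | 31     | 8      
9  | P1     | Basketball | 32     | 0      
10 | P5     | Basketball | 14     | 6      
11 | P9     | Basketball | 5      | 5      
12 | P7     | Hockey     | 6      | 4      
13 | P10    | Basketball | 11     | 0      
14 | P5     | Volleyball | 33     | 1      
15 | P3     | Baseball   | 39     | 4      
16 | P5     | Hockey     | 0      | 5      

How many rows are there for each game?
SELECT game, COUNT(*) as count
FROM scores
GROUP BY game

Result:
  Baseball: 2
  Basketball: 7
  Hockey: 5
  Volleyball: 2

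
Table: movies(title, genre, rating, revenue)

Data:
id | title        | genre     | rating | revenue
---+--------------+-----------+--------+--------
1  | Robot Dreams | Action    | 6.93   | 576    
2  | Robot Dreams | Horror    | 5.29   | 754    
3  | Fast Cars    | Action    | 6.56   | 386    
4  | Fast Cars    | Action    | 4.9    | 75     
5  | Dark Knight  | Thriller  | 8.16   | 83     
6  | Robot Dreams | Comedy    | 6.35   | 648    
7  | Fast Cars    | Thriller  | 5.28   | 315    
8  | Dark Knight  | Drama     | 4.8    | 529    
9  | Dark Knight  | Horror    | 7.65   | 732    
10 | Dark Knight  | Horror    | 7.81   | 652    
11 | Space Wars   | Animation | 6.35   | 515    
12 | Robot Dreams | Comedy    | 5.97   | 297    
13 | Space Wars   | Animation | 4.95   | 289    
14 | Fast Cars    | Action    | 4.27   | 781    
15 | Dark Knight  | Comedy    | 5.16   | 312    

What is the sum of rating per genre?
SELECT genre, SUM(rating) as result
FROM movies
GROUP BY genre

Result:
  Action: 22.66
  Animation: 11.30
  Comedy: 17.48
  Drama: 4.80
  Horror: 20.75
  Thriller: 13.44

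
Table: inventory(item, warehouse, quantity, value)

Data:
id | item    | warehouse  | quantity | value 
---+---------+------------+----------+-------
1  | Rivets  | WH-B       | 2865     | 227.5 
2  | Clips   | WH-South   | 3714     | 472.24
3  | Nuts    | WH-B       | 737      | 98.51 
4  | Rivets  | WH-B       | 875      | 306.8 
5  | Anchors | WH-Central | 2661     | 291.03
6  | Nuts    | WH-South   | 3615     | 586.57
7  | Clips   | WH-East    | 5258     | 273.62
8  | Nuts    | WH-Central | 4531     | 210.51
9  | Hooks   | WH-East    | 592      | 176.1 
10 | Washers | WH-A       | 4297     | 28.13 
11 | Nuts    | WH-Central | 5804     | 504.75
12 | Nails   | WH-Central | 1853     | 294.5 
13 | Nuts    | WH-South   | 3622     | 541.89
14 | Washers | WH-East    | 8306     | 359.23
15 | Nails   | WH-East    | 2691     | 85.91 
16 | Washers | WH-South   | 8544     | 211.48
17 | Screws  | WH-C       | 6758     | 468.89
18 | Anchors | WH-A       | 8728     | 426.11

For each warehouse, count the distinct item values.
SELECT warehouse, COUNT(DISTINCT item)
FROM inventory
GROUP BY warehouse

Result:
  WH-A: 2 distinct
  WH-B: 2 distinct
  WH-C: 1 distinct
  WH-Central: 3 distinct
  WH-East: 4 distinct
  WH-South: 3 distinct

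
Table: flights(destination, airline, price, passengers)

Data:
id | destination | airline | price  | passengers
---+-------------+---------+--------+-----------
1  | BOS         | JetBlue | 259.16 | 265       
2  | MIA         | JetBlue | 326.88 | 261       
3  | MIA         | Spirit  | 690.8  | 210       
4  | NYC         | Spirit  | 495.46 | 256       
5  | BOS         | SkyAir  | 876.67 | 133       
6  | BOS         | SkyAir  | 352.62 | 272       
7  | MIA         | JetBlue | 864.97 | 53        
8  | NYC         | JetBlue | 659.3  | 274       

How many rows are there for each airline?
SELECT airline, COUNT(*) as count
FROM flights
GROUP BY airline

Result:
  JetBlue: 4
  SkyAir: 2
  Spirit: 2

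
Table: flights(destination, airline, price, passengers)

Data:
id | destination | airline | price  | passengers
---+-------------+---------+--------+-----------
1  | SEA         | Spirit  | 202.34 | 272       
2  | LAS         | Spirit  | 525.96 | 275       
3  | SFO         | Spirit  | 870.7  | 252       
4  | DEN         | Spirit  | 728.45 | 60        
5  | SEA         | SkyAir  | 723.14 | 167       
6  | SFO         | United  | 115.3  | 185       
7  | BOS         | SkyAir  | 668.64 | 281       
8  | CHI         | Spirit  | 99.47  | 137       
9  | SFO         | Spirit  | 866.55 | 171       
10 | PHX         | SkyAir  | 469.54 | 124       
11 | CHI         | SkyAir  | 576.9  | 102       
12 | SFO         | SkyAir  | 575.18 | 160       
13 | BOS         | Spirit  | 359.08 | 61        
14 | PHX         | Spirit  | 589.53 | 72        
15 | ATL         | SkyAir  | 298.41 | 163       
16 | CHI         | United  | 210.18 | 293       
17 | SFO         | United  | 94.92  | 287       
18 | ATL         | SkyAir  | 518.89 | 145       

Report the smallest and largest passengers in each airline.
SELECT airline, MIN(passengers), MAX(passengers)
FROM flights
GROUP BY airline

Result:
  SkyAir: min=102, max=281
  Spirit: min=60, max=275
  United: min=185, max=293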